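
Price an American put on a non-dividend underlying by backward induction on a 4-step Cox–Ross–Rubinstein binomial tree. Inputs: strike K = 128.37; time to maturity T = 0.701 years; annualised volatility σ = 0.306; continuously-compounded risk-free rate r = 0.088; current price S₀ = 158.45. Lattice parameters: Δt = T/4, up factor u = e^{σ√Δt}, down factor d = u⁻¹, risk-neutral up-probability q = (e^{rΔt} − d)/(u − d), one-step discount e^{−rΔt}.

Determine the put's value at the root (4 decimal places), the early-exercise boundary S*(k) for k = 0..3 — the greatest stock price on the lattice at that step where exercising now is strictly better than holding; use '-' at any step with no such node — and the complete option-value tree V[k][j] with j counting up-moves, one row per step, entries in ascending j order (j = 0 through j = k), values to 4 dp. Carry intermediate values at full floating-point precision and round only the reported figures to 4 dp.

params: Δt=0.17525 u=1.13667 d=0.87977 q=0.52851 e^(-rΔt)=0.98470
t_4 payoffs: 33.4497 5.7318 0.0000 0.0000 0.0000
t_3: node(3,0) S=107.8928 payoff=20.4772 vs cont=18.5127 → 20.4772 [stop]  node(3,1) S=139.3988 payoff=0.0000 vs cont=2.6611 → 2.6611 [wait]  node(3,2) S=180.1049 payoff=0.0000 vs cont=0.0000 → 0.0000 [wait]  node(3,3) S=232.6977 payoff=0.0000 vs cont=0.0000 → 0.0000 [wait]  ⇒ S*(3)=107.8928
t_2: node(2,0) S=122.6382 payoff=5.7318 vs cont=10.8919 → 10.8919 [wait]  node(2,1) S=158.4500 payoff=0.0000 vs cont=1.2355 → 1.2355 [wait]  node(2,2) S=204.7193 payoff=0.0000 vs cont=0.0000 → 0.0000 [wait]  ⇒ S*(2)=-
t_1: node(1,0) S=139.3988 payoff=0.0000 vs cont=5.6997 → 5.6997 [wait]  node(1,1) S=180.1049 payoff=0.0000 vs cont=0.5736 → 0.5736 [wait]  ⇒ S*(1)=-
t_0: node(0,0) S=158.4500 payoff=0.0000 vs cont=2.9447 → 2.9447 [wait]  ⇒ S*(0)=-

price = 2.9447
boundary = - - - 107.8928
tree:
2.9447
5.6997 0.5736
10.8919 1.2355 0.0000
20.4772 2.6611 0.0000 0.0000
33.4497 5.7318 0.0000 0.0000 0.0000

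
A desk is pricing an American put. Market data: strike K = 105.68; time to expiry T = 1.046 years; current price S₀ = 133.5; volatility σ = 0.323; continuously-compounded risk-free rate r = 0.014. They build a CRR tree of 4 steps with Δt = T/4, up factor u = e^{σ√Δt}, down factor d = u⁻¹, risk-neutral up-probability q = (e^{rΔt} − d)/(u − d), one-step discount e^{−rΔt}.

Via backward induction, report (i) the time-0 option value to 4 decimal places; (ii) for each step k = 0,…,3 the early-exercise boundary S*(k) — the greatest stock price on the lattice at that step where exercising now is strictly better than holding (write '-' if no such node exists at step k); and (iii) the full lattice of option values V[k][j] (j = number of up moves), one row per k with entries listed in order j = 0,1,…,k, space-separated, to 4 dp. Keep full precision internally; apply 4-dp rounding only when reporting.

Δt=0.26150, u=1.17960, d=0.84775, q=0.46985, disc=e^(-rΔt)=0.99635
k=4 terminal: V=max(K-S,0) → 36.7280 9.7368 0.0000 0.0000 0.0000
k=3: j=0 S=81.3356 intr=24.3444 cont=23.9583 V=24.3444[EX]; j=1 S=113.1743 intr=0.0000 cont=5.1431 V=5.1431[hold]; j=2 S=157.4762 intr=0.0000 cont=0.0000 V=0.0000[hold]; j=3 S=219.1200 intr=0.0000 cont=0.0000 V=0.0000[hold]  S*(3)=81.3356
k=2: j=0 S=95.9432 intr=9.7368 cont=15.2666 V=15.2666[hold]; j=1 S=133.5000 intr=0.0000 cont=2.7166 V=2.7166[hold]; j=2 S=185.7584 intr=0.0000 cont=0.0000 V=0.0000[hold]  S*(2)=-
k=1: j=0 S=113.1743 intr=0.0000 cont=9.3357 V=9.3357[hold]; j=1 S=157.4762 intr=0.0000 cont=1.4350 V=1.4350[hold]  S*(1)=-
k=0: j=0 S=133.5000 intr=0.0000 cont=5.6030 V=5.6030[hold]  S*(0)=-

price = 5.6030
boundary = - - - 81.3356
tree:
5.6030
9.3357 1.4350
15.2666 2.7166 0.0000
24.3444 5.1431 0.0000 0.0000
36.7280 9.7368 0.0000 0.0000 0.0000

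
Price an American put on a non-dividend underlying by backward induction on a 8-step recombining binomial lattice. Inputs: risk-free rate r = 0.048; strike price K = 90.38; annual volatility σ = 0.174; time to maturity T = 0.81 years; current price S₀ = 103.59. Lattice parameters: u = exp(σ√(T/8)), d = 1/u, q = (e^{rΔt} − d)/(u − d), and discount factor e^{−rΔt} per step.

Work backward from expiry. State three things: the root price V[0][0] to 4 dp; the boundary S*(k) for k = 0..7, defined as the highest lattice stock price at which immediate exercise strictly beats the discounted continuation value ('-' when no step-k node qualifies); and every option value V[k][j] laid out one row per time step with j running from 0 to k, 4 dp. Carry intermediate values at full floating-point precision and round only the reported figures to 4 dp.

price = 1.0206
boundary = - - - - - 78.5400 83.0112 78.5400
tree:
1.0206
1.7677 0.3679
2.9909 0.6998 0.0770
4.9176 1.3108 0.1647 0.0000
7.8024 2.4060 0.3522 0.0000 0.0000
11.8400 4.2955 0.7533 0.0000 0.0000 0.0000
16.0703 7.3688 1.6111 0.0000 0.0000 0.0000 0.0000
20.0727 11.8400 3.4456 0.0000 0.0000 0.0000 0.0000 0.0000
23.8596 16.0703 7.3688 0.0000 0.0000 0.0000 0.0000 0.0000 0.0000

params: Δt=0.10125 u=1.05693 d=0.94614 q=0.53014 e^(-rΔt)=0.99515
t_8 payoffs: 23.8596 16.0703 7.3688 0.0000 0.0000 0.0000 0.0000 0.0000 0.0000
t_7: node(7,0) S=70.3073 payoff=20.0727 vs cont=19.6345 → 20.0727 [stop]  node(7,1) S=78.5400 payoff=11.8400 vs cont=11.4018 → 11.8400 [stop]  node(7,2) S=87.7368 payoff=2.6432 vs cont=3.4456 → 3.4456 [wait]  node(7,3) S=98.0105 payoff=0.0000 vs cont=0.0000 → 0.0000 [wait]  node(7,4) S=109.4872 payoff=0.0000 vs cont=0.0000 → 0.0000 [wait]  node(7,5) S=122.3077 payoff=0.0000 vs cont=0.0000 → 0.0000 [wait]  node(7,6) S=136.6295 payoff=0.0000 vs cont=0.0000 → 0.0000 [wait]  node(7,7) S=152.6284 payoff=0.0000 vs cont=0.0000 → 0.0000 [wait]  ⇒ S*(7)=78.5400
t_6: node(6,0) S=74.3097 payoff=16.0703 vs cont=15.6321 → 16.0703 [stop]  node(6,1) S=83.0112 payoff=7.3688 vs cont=7.3540 → 7.3688 [stop]  node(6,2) S=92.7315 payoff=0.0000 vs cont=1.6111 → 1.6111 [wait]  node(6,3) S=103.5900 payoff=0.0000 vs cont=0.0000 → 0.0000 [wait]  node(6,4) S=115.7200 payoff=0.0000 vs cont=0.0000 → 0.0000 [wait]  node(6,5) S=129.2704 payoff=0.0000 vs cont=0.0000 → 0.0000 [wait]  node(6,6) S=144.4076 payoff=0.0000 vs cont=0.0000 → 0.0000 [wait]  ⇒ S*(6)=83.0112
t_5: node(5,0) S=78.5400 payoff=11.8400 vs cont=11.4018 → 11.8400 [stop]  node(5,1) S=87.7368 payoff=2.6432 vs cont=4.2955 → 4.2955 [wait]  node(5,2) S=98.0105 payoff=0.0000 vs cont=0.7533 → 0.7533 [wait]  node(5,3) S=109.4872 payoff=0.0000 vs cont=0.0000 → 0.0000 [wait]  node(5,4) S=122.3077 payoff=0.0000 vs cont=0.0000 → 0.0000 [wait]  node(5,5) S=136.6295 payoff=0.0000 vs cont=0.0000 → 0.0000 [wait]  ⇒ S*(5)=78.5400
t_4: node(4,0) S=83.0112 payoff=7.3688 vs cont=7.8024 → 7.8024 [wait]  node(4,1) S=92.7315 payoff=0.0000 vs cont=2.4060 → 2.4060 [wait]  node(4,2) S=103.5900 payoff=0.0000 vs cont=0.3522 → 0.3522 [wait]  node(4,3) S=115.7200 payoff=0.0000 vs cont=0.0000 → 0.0000 [wait]  node(4,4) S=129.2704 payoff=0.0000 vs cont=0.0000 → 0.0000 [wait]  ⇒ S*(4)=-
t_3: node(3,0) S=87.7368 payoff=2.6432 vs cont=4.9176 → 4.9176 [wait]  node(3,1) S=98.0105 payoff=0.0000 vs cont=1.3108 → 1.3108 [wait]  node(3,2) S=109.4872 payoff=0.0000 vs cont=0.1647 → 0.1647 [wait]  node(3,3) S=122.3077 payoff=0.0000 vs cont=0.0000 → 0.0000 [wait]  ⇒ S*(3)=-
t_2: node(2,0) S=92.7315 payoff=0.0000 vs cont=2.9909 → 2.9909 [wait]  node(2,1) S=103.5900 payoff=0.0000 vs cont=0.6998 → 0.6998 [wait]  node(2,2) S=115.7200 payoff=0.0000 vs cont=0.0770 → 0.0770 [wait]  ⇒ S*(2)=-
t_1: node(1,0) S=98.0105 payoff=0.0000 vs cont=1.7677 → 1.7677 [wait]  node(1,1) S=109.4872 payoff=0.0000 vs cont=0.3679 → 0.3679 [wait]  ⇒ S*(1)=-
t_0: node(0,0) S=103.5900 payoff=0.0000 vs cont=1.0206 → 1.0206 [wait]  ⇒ S*(0)=-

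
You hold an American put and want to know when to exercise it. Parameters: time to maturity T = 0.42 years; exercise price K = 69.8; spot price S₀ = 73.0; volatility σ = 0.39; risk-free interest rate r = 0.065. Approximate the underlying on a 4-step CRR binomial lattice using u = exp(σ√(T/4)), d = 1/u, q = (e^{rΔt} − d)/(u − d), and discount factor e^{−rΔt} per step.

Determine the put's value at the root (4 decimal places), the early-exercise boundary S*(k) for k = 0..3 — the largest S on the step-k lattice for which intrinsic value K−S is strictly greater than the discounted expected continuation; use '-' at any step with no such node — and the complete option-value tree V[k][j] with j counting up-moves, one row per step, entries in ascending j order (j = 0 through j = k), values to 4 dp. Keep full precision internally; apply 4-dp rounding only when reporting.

price = 4.9297
boundary = - - - 49.9657
tree:
4.9297
8.2187 1.6488
13.1701 3.2903 0.0000
19.8343 6.5662 0.0000 0.0000
25.7660 13.1036 0.0000 0.0000 0.0000

Δt=0.10500, u=1.13471, d=0.88128, q=0.49547, disc=e^(-rΔt)=0.99320
k=4 terminal: V=max(K-S,0) → 25.7660 13.1036 0.0000 0.0000 0.0000
k=3: j=0 S=49.9657 intr=19.8343 cont=19.3596 V=19.8343[EX]; j=1 S=64.3338 intr=5.4662 cont=6.5662 V=6.5662[hold]; j=2 S=82.8336 intr=0.0000 cont=0.0000 V=0.0000[hold]; j=3 S=106.6532 intr=0.0000 cont=0.0000 V=0.0000[hold]  S*(3)=49.9657
k=2: j=0 S=56.6964 intr=13.1036 cont=13.1701 V=13.1701[hold]; j=1 S=73.0000 intr=0.0000 cont=3.2903 V=3.2903[hold]; j=2 S=93.9919 intr=0.0000 cont=0.0000 V=0.0000[hold]  S*(2)=-
k=1: j=0 S=64.3338 intr=5.4662 cont=8.2187 V=8.2187[hold]; j=1 S=82.8336 intr=0.0000 cont=1.6488 V=1.6488[hold]  S*(1)=-
k=0: j=0 S=73.0000 intr=0.0000 cont=4.9297 V=4.9297[hold]  S*(0)=-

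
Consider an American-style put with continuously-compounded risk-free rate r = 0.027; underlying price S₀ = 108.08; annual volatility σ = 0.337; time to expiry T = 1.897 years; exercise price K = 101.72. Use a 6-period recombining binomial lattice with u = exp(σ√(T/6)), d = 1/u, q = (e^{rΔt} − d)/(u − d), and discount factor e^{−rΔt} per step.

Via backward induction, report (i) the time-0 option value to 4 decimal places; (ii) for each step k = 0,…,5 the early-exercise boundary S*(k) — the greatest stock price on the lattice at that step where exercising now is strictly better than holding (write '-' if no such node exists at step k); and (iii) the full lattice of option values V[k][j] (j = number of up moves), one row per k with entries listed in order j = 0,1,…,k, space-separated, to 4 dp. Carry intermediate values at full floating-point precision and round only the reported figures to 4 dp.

params: Δt=0.31617 u=1.20863 d=0.82738 q=0.47526 e^(-rΔt)=0.99150
t_6 payoffs: 67.0482 51.0715 27.7329 0.0000 0.0000 0.0000 0.0000
t_5: node(5,0) S=41.9055 payoff=59.8145 vs cont=58.9498 → 59.8145 [stop]  node(5,1) S=61.2154 payoff=40.5046 vs cont=39.6399 → 40.5046 [stop]  node(5,2) S=89.4233 payoff=12.2967 vs cont=14.4290 → 14.4290 [wait]  node(5,3) S=130.6292 payoff=0.0000 vs cont=0.0000 → 0.0000 [wait]  node(5,4) S=190.8225 payoff=0.0000 vs cont=0.0000 → 0.0000 [wait]  node(5,5) S=278.7528 payoff=0.0000 vs cont=0.0000 → 0.0000 [wait]  ⇒ S*(5)=61.2154
t_4: node(4,0) S=50.6485 payoff=51.0715 vs cont=50.2069 → 51.0715 [stop]  node(4,1) S=73.9871 payoff=27.7329 vs cont=27.8731 → 27.8731 [wait]  node(4,2) S=108.0800 payoff=0.0000 vs cont=7.5072 → 7.5072 [wait]  node(4,3) S=157.8828 payoff=0.0000 vs cont=0.0000 → 0.0000 [wait]  node(4,4) S=230.6346 payoff=0.0000 vs cont=0.0000 → 0.0000 [wait]  ⇒ S*(4)=50.6485
t_3: node(3,0) S=61.2154 payoff=40.5046 vs cont=39.7059 → 40.5046 [stop]  node(3,1) S=89.4233 payoff=12.2967 vs cont=18.0394 → 18.0394 [wait]  node(3,2) S=130.6292 payoff=0.0000 vs cont=3.9059 → 3.9059 [wait]  node(3,3) S=190.8225 payoff=0.0000 vs cont=0.0000 → 0.0000 [wait]  ⇒ S*(3)=61.2154
t_2: node(2,0) S=73.9871 payoff=27.7329 vs cont=29.5744 → 29.5744 [wait]  node(2,1) S=108.0800 payoff=0.0000 vs cont=11.2261 → 11.2261 [wait]  node(2,2) S=157.8828 payoff=0.0000 vs cont=2.0322 → 2.0322 [wait]  ⇒ S*(2)=-
t_1: node(1,0) S=89.4233 payoff=12.2967 vs cont=20.6770 → 20.6770 [wait]  node(1,1) S=130.6292 payoff=0.0000 vs cont=6.7984 → 6.7984 [wait]  ⇒ S*(1)=-
t_0: node(0,0) S=108.0800 payoff=0.0000 vs cont=13.9614 → 13.9614 [wait]  ⇒ S*(0)=-

price = 13.9614
boundary = - - - 61.2154 50.6485 61.2154
tree:
13.9614
20.6770 6.7984
29.5744 11.2261 2.0322
40.5046 18.0394 3.9059 0.0000
51.0715 27.8731 7.5072 0.0000 0.0000
59.8145 40.5046 14.4290 0.0000 0.0000 0.0000
67.0482 51.0715 27.7329 0.0000 0.0000 0.0000 0.0000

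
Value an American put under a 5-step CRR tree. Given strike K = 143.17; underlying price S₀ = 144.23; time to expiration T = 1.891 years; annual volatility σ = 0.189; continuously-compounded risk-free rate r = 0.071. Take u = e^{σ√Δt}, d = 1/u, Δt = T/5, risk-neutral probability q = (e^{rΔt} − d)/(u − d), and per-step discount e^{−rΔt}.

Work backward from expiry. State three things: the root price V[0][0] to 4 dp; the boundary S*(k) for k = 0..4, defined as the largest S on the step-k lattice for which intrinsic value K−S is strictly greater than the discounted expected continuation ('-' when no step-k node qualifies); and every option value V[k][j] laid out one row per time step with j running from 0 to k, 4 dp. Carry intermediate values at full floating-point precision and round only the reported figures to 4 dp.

price = 8.3431
boundary = - - 114.3138 101.7700 114.3138
tree:
8.3431
15.7959 3.5028
28.8562 7.3682 0.9542
41.4000 14.9705 2.3779 0.0000
52.5672 28.8562 5.9256 0.0000 0.0000
62.5091 41.4000 14.7664 0.0000 0.0000 0.0000

params: Δt=0.37820 u=1.12326 d=0.89027 q=0.58779 e^(-rΔt)=0.97351
t_5 payoffs: 62.5091 41.4000 14.7664 0.0000 0.0000 0.0000
t_4: node(4,0) S=90.6028 payoff=52.5672 vs cont=48.7740 → 52.5672 [stop]  node(4,1) S=114.3138 payoff=28.8562 vs cont=25.0630 → 28.8562 [stop]  node(4,2) S=144.2300 payoff=0.0000 vs cont=5.9256 → 5.9256 [wait]  node(4,3) S=181.9754 payoff=0.0000 vs cont=0.0000 → 0.0000 [wait]  node(4,4) S=229.5989 payoff=0.0000 vs cont=0.0000 → 0.0000 [wait]  ⇒ S*(4)=114.3138
t_3: node(3,0) S=101.7700 payoff=41.4000 vs cont=37.6067 → 41.4000 [stop]  node(3,1) S=128.4036 payoff=14.7664 vs cont=14.9705 → 14.9705 [wait]  node(3,2) S=162.0071 payoff=0.0000 vs cont=2.3779 → 2.3779 [wait]  node(3,3) S=204.4049 payoff=0.0000 vs cont=0.0000 → 0.0000 [wait]  ⇒ S*(3)=101.7700
t_2: node(2,0) S=114.3138 payoff=28.8562 vs cont=25.1797 → 28.8562 [stop]  node(2,1) S=144.2300 payoff=0.0000 vs cont=7.3682 → 7.3682 [wait]  node(2,2) S=181.9754 payoff=0.0000 vs cont=0.9542 → 0.9542 [wait]  ⇒ S*(2)=114.3138
t_1: node(1,0) S=128.4036 payoff=14.7664 vs cont=15.7959 → 15.7959 [wait]  node(1,1) S=162.0071 payoff=0.0000 vs cont=3.5028 → 3.5028 [wait]  ⇒ S*(1)=-
t_0: node(0,0) S=144.2300 payoff=0.0000 vs cont=8.3431 → 8.3431 [wait]  ⇒ S*(0)=-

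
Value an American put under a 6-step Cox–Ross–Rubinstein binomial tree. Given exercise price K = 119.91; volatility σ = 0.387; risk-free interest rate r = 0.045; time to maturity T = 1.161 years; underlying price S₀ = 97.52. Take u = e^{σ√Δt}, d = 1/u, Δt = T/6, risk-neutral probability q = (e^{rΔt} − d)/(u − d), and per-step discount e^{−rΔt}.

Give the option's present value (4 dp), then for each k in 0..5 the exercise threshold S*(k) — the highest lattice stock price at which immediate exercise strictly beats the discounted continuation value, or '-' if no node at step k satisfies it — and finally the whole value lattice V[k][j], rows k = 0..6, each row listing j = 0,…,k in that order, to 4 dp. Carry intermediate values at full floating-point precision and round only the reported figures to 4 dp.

price = 28.5677
boundary = - - 69.3791 58.5189 69.3791 82.2548
tree:
28.5677
38.7195 18.2230
50.5309 26.7830 9.3943
61.3911 37.7648 15.5180 3.0124
70.5513 50.5309 24.7896 5.8789 0.0000
78.2777 61.3911 37.6552 11.4729 0.0000 0.0000
84.7945 70.5513 50.5309 22.3900 0.0000 0.0000 0.0000

Δt=0.19350, u=1.18558, d=0.84347, q=0.48311, disc=e^(-rΔt)=0.99133
k=6 terminal: V=max(K-S,0) → 84.7945 70.5513 50.5309 22.3900 0.0000 0.0000 0.0000
k=5: j=0 S=41.6323 intr=78.2777 cont=77.2381 V=78.2777[EX]; j=1 S=58.5189 intr=61.3911 cont=60.3515 V=61.3911[EX]; j=2 S=82.2548 intr=37.6552 cont=36.6156 V=37.6552[EX]; j=3 S=115.6182 intr=4.2918 cont=11.4729 V=11.4729[hold]; j=4 S=162.5142 intr=0.0000 cont=0.0000 V=0.0000[hold]; j=5 S=228.4318 intr=0.0000 cont=0.0000 V=0.0000[hold]  S*(5)=82.2548
k=4: j=0 S=49.3587 intr=70.5513 cont=69.5117 V=70.5513[EX]; j=1 S=69.3791 intr=50.5309 cont=49.4913 V=50.5309[EX]; j=2 S=97.5200 intr=22.3900 cont=24.7896 V=24.7896[hold]; j=3 S=137.0752 intr=0.0000 cont=5.8789 V=5.8789[hold]; j=4 S=192.6744 intr=0.0000 cont=0.0000 V=0.0000[hold]  S*(4)=69.3791
k=3: j=0 S=58.5189 intr=61.3911 cont=60.3515 V=61.3911[EX]; j=1 S=82.2548 intr=37.6552 cont=37.7648 V=37.7648[hold]; j=2 S=115.6182 intr=4.2918 cont=15.5180 V=15.5180[hold]; j=3 S=162.5142 intr=0.0000 cont=3.0124 V=3.0124[hold]  S*(3)=58.5189
k=2: j=0 S=69.3791 intr=50.5309 cont=49.5438 V=50.5309[EX]; j=1 S=97.5200 intr=22.3900 cont=26.7830 V=26.7830[hold]; j=2 S=137.0752 intr=0.0000 cont=9.3943 V=9.3943[hold]  S*(2)=69.3791
k=1: j=0 S=82.2548 intr=37.6552 cont=38.7195 V=38.7195[hold]; j=1 S=115.6182 intr=4.2918 cont=18.2230 V=18.2230[hold]  S*(1)=-
k=0: j=0 S=97.5200 intr=22.3900 cont=28.5677 V=28.5677[hold]  S*(0)=-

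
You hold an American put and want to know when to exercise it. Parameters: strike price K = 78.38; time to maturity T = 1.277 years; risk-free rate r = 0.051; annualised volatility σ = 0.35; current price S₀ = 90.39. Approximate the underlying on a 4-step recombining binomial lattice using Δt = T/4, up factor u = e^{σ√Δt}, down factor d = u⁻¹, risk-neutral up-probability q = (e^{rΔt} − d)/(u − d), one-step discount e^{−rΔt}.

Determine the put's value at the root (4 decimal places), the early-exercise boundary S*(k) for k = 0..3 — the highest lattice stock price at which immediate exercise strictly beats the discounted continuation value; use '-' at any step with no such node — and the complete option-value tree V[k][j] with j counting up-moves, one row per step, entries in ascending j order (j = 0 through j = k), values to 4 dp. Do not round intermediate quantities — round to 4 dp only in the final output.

price = 6.7278
boundary = - - - 49.9419
tree:
6.7278
11.3416 2.1876
18.4525 4.3766 0.0000
28.4381 8.7559 0.0000 0.0000
37.3992 17.5174 0.0000 0.0000 0.0000

Δt=0.31925, u=1.21867, d=0.82057, q=0.49195, disc=e^(-rΔt)=0.98385
k=4 terminal: V=max(K-S,0) → 37.3992 17.5174 0.0000 0.0000 0.0000
k=3: j=0 S=49.9419 intr=28.4381 cont=27.1723 V=28.4381[EX]; j=1 S=74.1712 intr=4.2088 cont=8.7559 V=8.7559[hold]; j=2 S=110.1553 intr=0.0000 cont=0.0000 V=0.0000[hold]; j=3 S=163.5971 intr=0.0000 cont=0.0000 V=0.0000[hold]  S*(3)=49.9419
k=2: j=0 S=60.8626 intr=17.5174 cont=18.4525 V=18.4525[hold]; j=1 S=90.3900 intr=0.0000 cont=4.3766 V=4.3766[hold]; j=2 S=134.2427 intr=0.0000 cont=0.0000 V=0.0000[hold]  S*(2)=-
k=1: j=0 S=74.1712 intr=4.2088 cont=11.3416 V=11.3416[hold]; j=1 S=110.1553 intr=0.0000 cont=2.1876 V=2.1876[hold]  S*(1)=-
k=0: j=0 S=90.3900 intr=0.0000 cont=6.7278 V=6.7278[hold]  S*(0)=-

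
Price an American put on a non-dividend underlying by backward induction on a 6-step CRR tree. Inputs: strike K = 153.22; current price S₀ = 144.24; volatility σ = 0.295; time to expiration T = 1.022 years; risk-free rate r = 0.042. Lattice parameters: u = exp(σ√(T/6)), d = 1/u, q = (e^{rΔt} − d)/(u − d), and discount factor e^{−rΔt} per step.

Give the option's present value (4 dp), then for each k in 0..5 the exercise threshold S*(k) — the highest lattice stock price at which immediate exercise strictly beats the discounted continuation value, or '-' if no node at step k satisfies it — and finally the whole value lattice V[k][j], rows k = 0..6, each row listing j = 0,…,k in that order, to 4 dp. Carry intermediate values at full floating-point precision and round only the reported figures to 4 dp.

price = 19.8956
boundary = - - 113.0666 100.1057 113.0666 127.7056
tree:
19.8956
28.8052 11.2369
40.1534 17.8266 4.7828
53.1143 27.3574 8.5145 1.1052
64.5896 40.1534 14.9044 2.2219 0.0000
74.7494 53.1143 25.5144 4.4668 0.0000 0.0000
83.7445 64.5896 40.1534 8.9800 0.0000 0.0000 0.0000

params: Δt=0.17033 u=1.12947 d=0.88537 q=0.49901 e^(-rΔt)=0.99287
t_6 payoffs: 83.7445 64.5896 40.1534 8.9800 0.0000 0.0000 0.0000
t_5: node(5,0) S=78.4706 payoff=74.7494 vs cont=73.6571 → 74.7494 [stop]  node(5,1) S=100.1057 payoff=53.1143 vs cont=52.0221 → 53.1143 [stop]  node(5,2) S=127.7056 payoff=25.5144 vs cont=24.4222 → 25.5144 [stop]  node(5,3) S=162.9151 payoff=0.0000 vs cont=4.4668 → 4.4668 [wait]  node(5,4) S=207.8322 payoff=0.0000 vs cont=0.0000 → 0.0000 [wait]  node(5,5) S=265.1333 payoff=0.0000 vs cont=0.0000 → 0.0000 [wait]  ⇒ S*(5)=127.7056
t_4: node(4,0) S=88.6304 payoff=64.5896 vs cont=63.4973 → 64.5896 [stop]  node(4,1) S=113.0666 payoff=40.1534 vs cont=39.0612 → 40.1534 [stop]  node(4,2) S=144.2400 payoff=8.9800 vs cont=14.9044 → 14.9044 [wait]  node(4,3) S=184.0082 payoff=0.0000 vs cont=2.2219 → 2.2219 [wait]  node(4,4) S=234.7408 payoff=0.0000 vs cont=0.0000 → 0.0000 [wait]  ⇒ S*(4)=113.0666
t_3: node(3,0) S=100.1057 payoff=53.1143 vs cont=52.0221 → 53.1143 [stop]  node(3,1) S=127.7056 payoff=25.5144 vs cont=27.3574 → 27.3574 [wait]  node(3,2) S=162.9151 payoff=0.0000 vs cont=8.5145 → 8.5145 [wait]  node(3,3) S=207.8322 payoff=0.0000 vs cont=1.1052 → 1.1052 [wait]  ⇒ S*(3)=100.1057
t_2: node(2,0) S=113.0666 payoff=40.1534 vs cont=39.9743 → 40.1534 [stop]  node(2,1) S=144.2400 payoff=8.9800 vs cont=17.8266 → 17.8266 [wait]  node(2,2) S=184.0082 payoff=0.0000 vs cont=4.7828 → 4.7828 [wait]  ⇒ S*(2)=113.0666
t_1: node(1,0) S=127.7056 payoff=25.5144 vs cont=28.8052 → 28.8052 [wait]  node(1,1) S=162.9151 payoff=0.0000 vs cont=11.2369 → 11.2369 [wait]  ⇒ S*(1)=-
t_0: node(0,0) S=144.2400 payoff=8.9800 vs cont=19.8956 → 19.8956 [wait]  ⇒ S*(0)=-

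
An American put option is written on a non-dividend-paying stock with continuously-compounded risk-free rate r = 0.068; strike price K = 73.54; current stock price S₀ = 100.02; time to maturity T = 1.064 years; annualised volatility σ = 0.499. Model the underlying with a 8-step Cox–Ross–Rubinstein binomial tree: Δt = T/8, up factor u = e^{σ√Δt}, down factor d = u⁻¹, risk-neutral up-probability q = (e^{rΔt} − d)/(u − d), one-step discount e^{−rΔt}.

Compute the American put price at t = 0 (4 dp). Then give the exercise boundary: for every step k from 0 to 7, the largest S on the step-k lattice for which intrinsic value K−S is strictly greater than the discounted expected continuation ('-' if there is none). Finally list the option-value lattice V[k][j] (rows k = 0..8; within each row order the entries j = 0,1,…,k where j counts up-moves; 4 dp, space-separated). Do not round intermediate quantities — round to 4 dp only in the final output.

params: Δt=0.13300 u=1.19959 d=0.83362 q=0.47945 e^(-rΔt)=0.99100
t_8 payoffs: 50.2151 39.9750 25.2393 4.0344 0.0000 0.0000 0.0000 0.0000 0.0000
t_7: node(7,0) S=27.9803 payoff=45.5597 vs cont=44.8976 → 45.5597 [stop]  node(7,1) S=40.2643 payoff=33.2757 vs cont=32.6136 → 33.2757 [stop]  node(7,2) S=57.9411 payoff=15.5989 vs cont=14.9368 → 15.5989 [stop]  node(7,3) S=83.3784 payoff=0.0000 vs cont=2.0812 → 2.0812 [wait]  node(7,4) S=119.9831 payoff=0.0000 vs cont=0.0000 → 0.0000 [wait]  node(7,5) S=172.6581 payoff=0.0000 vs cont=0.0000 → 0.0000 [wait]  node(7,6) S=248.4585 payoff=0.0000 vs cont=0.0000 → 0.0000 [wait]  node(7,7) S=357.5367 payoff=0.0000 vs cont=0.0000 → 0.0000 [wait]  ⇒ S*(7)=57.9411
t_6: node(6,0) S=33.5650 payoff=39.9750 vs cont=39.3129 → 39.9750 [stop]  node(6,1) S=48.3007 payoff=25.2393 vs cont=24.5772 → 25.2393 [stop]  node(6,2) S=69.5056 payoff=4.0344 vs cont=9.0357 → 9.0357 [wait]  node(6,3) S=100.0200 payoff=0.0000 vs cont=1.0736 → 1.0736 [wait]  node(6,4) S=143.9308 payoff=0.0000 vs cont=0.0000 → 0.0000 [wait]  node(6,5) S=207.1192 payoff=0.0000 vs cont=0.0000 → 0.0000 [wait]  node(6,6) S=298.0487 payoff=0.0000 vs cont=0.0000 → 0.0000 [wait]  ⇒ S*(6)=48.3007
t_5: node(5,0) S=40.2643 payoff=33.2757 vs cont=32.6136 → 33.2757 [stop]  node(5,1) S=57.9411 payoff=15.5989 vs cont=17.3131 → 17.3131 [wait]  node(5,2) S=83.3784 payoff=0.0000 vs cont=5.1712 → 5.1712 [wait]  node(5,3) S=119.9831 payoff=0.0000 vs cont=0.5538 → 0.5538 [wait]  node(5,4) S=172.6581 payoff=0.0000 vs cont=0.0000 → 0.0000 [wait]  node(5,5) S=248.4585 payoff=0.0000 vs cont=0.0000 → 0.0000 [wait]  ⇒ S*(5)=40.2643
t_4: node(4,0) S=48.3007 payoff=25.2393 vs cont=25.3917 → 25.3917 [wait]  node(4,1) S=69.5056 payoff=4.0344 vs cont=11.3882 → 11.3882 [wait]  node(4,2) S=100.0200 payoff=0.0000 vs cont=2.9308 → 2.9308 [wait]  node(4,3) S=143.9308 payoff=0.0000 vs cont=0.2857 → 0.2857 [wait]  node(4,4) S=207.1192 payoff=0.0000 vs cont=0.0000 → 0.0000 [wait]  ⇒ S*(4)=-
t_3: node(3,0) S=57.9411 payoff=15.5989 vs cont=18.5095 → 18.5095 [wait]  node(3,1) S=83.3784 payoff=0.0000 vs cont=7.2672 → 7.2672 [wait]  node(3,2) S=119.9831 payoff=0.0000 vs cont=1.6476 → 1.6476 [wait]  node(3,3) S=172.6581 payoff=0.0000 vs cont=0.1474 → 0.1474 [wait]  ⇒ S*(3)=-
t_2: node(2,0) S=69.5056 payoff=4.0344 vs cont=13.0012 → 13.0012 [wait]  node(2,1) S=100.0200 payoff=0.0000 vs cont=4.5317 → 4.5317 [wait]  node(2,2) S=143.9308 payoff=0.0000 vs cont=0.9200 → 0.9200 [wait]  ⇒ S*(2)=-
t_1: node(1,0) S=83.3784 payoff=0.0000 vs cont=8.8600 → 8.8600 [wait]  node(1,1) S=119.9831 payoff=0.0000 vs cont=2.7748 → 2.7748 [wait]  ⇒ S*(1)=-
t_0: node(0,0) S=100.0200 payoff=0.0000 vs cont=5.8889 → 5.8889 [wait]  ⇒ S*(0)=-

price = 5.8889
boundary = - - - - - 40.2643 48.3007 57.9411
tree:
5.8889
8.8600 2.7748
13.0012 4.5317 0.9200
18.5095 7.2672 1.6476 0.1474
25.3917 11.3882 2.9308 0.2857 0.0000
33.2757 17.3131 5.1712 0.5538 0.0000 0.0000
39.9750 25.2393 9.0357 1.0736 0.0000 0.0000 0.0000
45.5597 33.2757 15.5989 2.0812 0.0000 0.0000 0.0000 0.0000
50.2151 39.9750 25.2393 4.0344 0.0000 0.0000 0.0000 0.0000 0.0000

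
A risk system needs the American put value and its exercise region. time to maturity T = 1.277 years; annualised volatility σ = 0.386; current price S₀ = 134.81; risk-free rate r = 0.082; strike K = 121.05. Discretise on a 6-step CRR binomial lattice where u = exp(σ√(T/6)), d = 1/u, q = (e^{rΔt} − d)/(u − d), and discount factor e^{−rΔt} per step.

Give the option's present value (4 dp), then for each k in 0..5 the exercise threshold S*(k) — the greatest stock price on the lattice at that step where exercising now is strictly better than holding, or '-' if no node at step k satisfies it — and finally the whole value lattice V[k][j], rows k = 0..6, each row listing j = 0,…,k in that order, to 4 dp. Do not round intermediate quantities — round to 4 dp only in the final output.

price = 11.6622
boundary = - - - 79.0149 66.1258 79.0149
tree:
11.6622
18.5389 5.3221
28.4994 9.4133 1.4940
42.0351 16.2135 3.0698 0.0000
54.9242 26.8863 6.3079 0.0000 0.0000
65.7107 42.0351 12.9616 0.0000 0.0000 0.0000
74.7378 54.9242 26.6338 0.0000 0.0000 0.0000 0.0000

Δt=0.21283  u=1.19492  d=0.83688  q=0.50477  discount=0.98270
step 6 (expiry): payoffs max(K−S,0) = 74.7378 54.9242 26.6338 0.0000 0.0000 0.0000 0.0000
step 5: (k=5,j=0): S=55.3393, (K−S)⁺=65.7107, hold=63.6165 ⇒ V=65.7107 exercise | (k=5,j=1): S=79.0149, (K−S)⁺=42.0351, hold=39.9408 ⇒ V=42.0351 exercise | (k=5,j=2): S=112.8196, (K−S)⁺=8.2304, hold=12.9616 ⇒ V=12.9616 continue | (k=5,j=3): S=161.0868, (K−S)⁺=0.0000, hold=0.0000 ⇒ V=0.0000 continue | (k=5,j=4): S=230.0040, (K−S)⁺=0.0000, hold=0.0000 ⇒ V=0.0000 continue | (k=5,j=5): S=328.4058, (K−S)⁺=0.0000, hold=0.0000 ⇒ V=0.0000 continue  boundary S*=79.0149
step 4: (k=4,j=0): S=66.1258, (K−S)⁺=54.9242, hold=52.8299 ⇒ V=54.9242 exercise | (k=4,j=1): S=94.4162, (K−S)⁺=26.6338, hold=26.8863 ⇒ V=26.8863 continue | (k=4,j=2): S=134.8100, (K−S)⁺=0.0000, hold=6.3079 ⇒ V=6.3079 continue | (k=4,j=3): S=192.4853, (K−S)⁺=0.0000, hold=0.0000 ⇒ V=0.0000 continue | (k=4,j=4): S=274.8356, (K−S)⁺=0.0000, hold=0.0000 ⇒ V=0.0000 continue  boundary S*=66.1258
step 3: (k=3,j=0): S=79.0149, (K−S)⁺=42.0351, hold=40.0661 ⇒ V=42.0351 exercise | (k=3,j=1): S=112.8196, (K−S)⁺=8.2304, hold=16.2135 ⇒ V=16.2135 continue | (k=3,j=2): S=161.0868, (K−S)⁺=0.0000, hold=3.0698 ⇒ V=3.0698 continue | (k=3,j=3): S=230.0040, (K−S)⁺=0.0000, hold=0.0000 ⇒ V=0.0000 continue  boundary S*=79.0149
step 2: (k=2,j=0): S=94.4162, (K−S)⁺=26.6338, hold=28.4994 ⇒ V=28.4994 continue | (k=2,j=1): S=134.8100, (K−S)⁺=0.0000, hold=9.4133 ⇒ V=9.4133 continue | (k=2,j=2): S=192.4853, (K−S)⁺=0.0000, hold=1.4940 ⇒ V=1.4940 continue  boundary S*=-
step 1: (k=1,j=0): S=112.8196, (K−S)⁺=8.2304, hold=18.5389 ⇒ V=18.5389 continue | (k=1,j=1): S=161.0868, (K−S)⁺=0.0000, hold=5.3221 ⇒ V=5.3221 continue  boundary S*=-
step 0: (k=0,j=0): S=134.8100, (K−S)⁺=0.0000, hold=11.6622 ⇒ V=11.6622 continue  boundary S*=-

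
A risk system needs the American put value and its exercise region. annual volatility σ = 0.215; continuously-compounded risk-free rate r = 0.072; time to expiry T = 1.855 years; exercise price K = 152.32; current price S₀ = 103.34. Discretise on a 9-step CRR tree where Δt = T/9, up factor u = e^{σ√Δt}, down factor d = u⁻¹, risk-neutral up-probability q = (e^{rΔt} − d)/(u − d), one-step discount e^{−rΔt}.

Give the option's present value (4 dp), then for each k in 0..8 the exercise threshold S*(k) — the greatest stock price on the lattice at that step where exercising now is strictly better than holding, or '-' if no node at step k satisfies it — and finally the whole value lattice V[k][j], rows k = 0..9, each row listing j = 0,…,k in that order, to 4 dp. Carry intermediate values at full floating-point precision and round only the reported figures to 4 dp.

Δt=0.20611  u=1.10253  d=0.90700  q=0.55208  discount=0.98527
step 9 (expiry): payoffs max(K−S,0) = 109.3911 100.1367 88.8872 75.2127 58.5902 38.3844 13.8227 0.0000 0.0000 0.0000
step 8: (k=8,j=0): S=47.3304, (K−S)⁺=104.9896, hold=102.7458 ⇒ V=104.9896 exercise | (k=8,j=1): S=57.5337, (K−S)⁺=94.7863, hold=92.5425 ⇒ V=94.7863 exercise | (k=8,j=2): S=69.9366, (K−S)⁺=82.3834, hold=80.1397 ⇒ V=82.3834 exercise | (k=8,j=3): S=85.0132, (K−S)⁺=67.3068, hold=65.0630 ⇒ V=67.3068 exercise | (k=8,j=4): S=103.3400, (K−S)⁺=48.9800, hold=46.7363 ⇒ V=48.9800 exercise | (k=8,j=5): S=125.6176, (K−S)⁺=26.7024, hold=24.4587 ⇒ V=26.7024 exercise | (k=8,j=6): S=152.6977, (K−S)⁺=0.0000, hold=6.1002 ⇒ V=6.1002 continue | (k=8,j=7): S=185.6155, (K−S)⁺=0.0000, hold=0.0000 ⇒ V=0.0000 continue | (k=8,j=8): S=225.6297, (K−S)⁺=0.0000, hold=0.0000 ⇒ V=0.0000 continue  boundary S*=125.6176
step 7: (k=7,j=0): S=52.1833, (K−S)⁺=100.1367, hold=97.8930 ⇒ V=100.1367 exercise | (k=7,j=1): S=63.4328, (K−S)⁺=88.8872, hold=86.6435 ⇒ V=88.8872 exercise | (k=7,j=2): S=77.1073, (K−S)⁺=75.2127, hold=72.9690 ⇒ V=75.2127 exercise | (k=7,j=3): S=93.7298, (K−S)⁺=58.5902, hold=56.3465 ⇒ V=58.5902 exercise | (k=7,j=4): S=113.9356, (K−S)⁺=38.3844, hold=36.1407 ⇒ V=38.3844 exercise | (k=7,j=5): S=138.4973, (K−S)⁺=13.8227, hold=15.1026 ⇒ V=15.1026 continue | (k=7,j=6): S=168.3540, (K−S)⁺=0.0000, hold=2.6922 ⇒ V=2.6922 continue | (k=7,j=7): S=204.6470, (K−S)⁺=0.0000, hold=0.0000 ⇒ V=0.0000 continue  boundary S*=113.9356
step 6: (k=6,j=0): S=57.5337, (K−S)⁺=94.7863, hold=92.5425 ⇒ V=94.7863 exercise | (k=6,j=1): S=69.9366, (K−S)⁺=82.3834, hold=80.1397 ⇒ V=82.3834 exercise | (k=6,j=2): S=85.0132, (K−S)⁺=67.3068, hold=65.0630 ⇒ V=67.3068 exercise | (k=6,j=3): S=103.3400, (K−S)⁺=48.9800, hold=46.7363 ⇒ V=48.9800 exercise | (k=6,j=4): S=125.6176, (K−S)⁺=26.7024, hold=25.1549 ⇒ V=26.7024 exercise | (k=6,j=5): S=152.6977, (K−S)⁺=0.0000, hold=8.1295 ⇒ V=8.1295 continue | (k=6,j=6): S=185.6155, (K−S)⁺=0.0000, hold=1.1881 ⇒ V=1.1881 continue  boundary S*=125.6176
step 5: (k=5,j=0): S=63.4328, (K−S)⁺=88.8872, hold=86.6435 ⇒ V=88.8872 exercise | (k=5,j=1): S=77.1073, (K−S)⁺=75.2127, hold=72.9690 ⇒ V=75.2127 exercise | (k=5,j=2): S=93.7298, (K−S)⁺=58.5902, hold=56.3465 ⇒ V=58.5902 exercise | (k=5,j=3): S=113.9356, (K−S)⁺=38.3844, hold=36.1407 ⇒ V=38.3844 exercise | (k=5,j=4): S=138.4973, (K−S)⁺=13.8227, hold=16.2064 ⇒ V=16.2064 continue | (k=5,j=5): S=168.3540, (K−S)⁺=0.0000, hold=4.2340 ⇒ V=4.2340 continue  boundary S*=113.9356
step 4: (k=4,j=0): S=69.9366, (K−S)⁺=82.3834, hold=80.1397 ⇒ V=82.3834 exercise | (k=4,j=1): S=85.0132, (K−S)⁺=67.3068, hold=65.0630 ⇒ V=67.3068 exercise | (k=4,j=2): S=103.3400, (K−S)⁺=48.9800, hold=46.7363 ⇒ V=48.9800 exercise | (k=4,j=3): S=125.6176, (K−S)⁺=26.7024, hold=25.7553 ⇒ V=26.7024 exercise | (k=4,j=4): S=152.6977, (K−S)⁺=0.0000, hold=9.4553 ⇒ V=9.4553 continue  boundary S*=125.6176
step 3: (k=3,j=0): S=77.1073, (K−S)⁺=75.2127, hold=72.9690 ⇒ V=75.2127 exercise | (k=3,j=1): S=93.7298, (K−S)⁺=58.5902, hold=56.3465 ⇒ V=58.5902 exercise | (k=3,j=2): S=113.9356, (K−S)⁺=38.3844, hold=36.1407 ⇒ V=38.3844 exercise | (k=3,j=3): S=138.4973, (K−S)⁺=13.8227, hold=16.9275 ⇒ V=16.9275 continue  boundary S*=113.9356
step 2: (k=2,j=0): S=85.0132, (K−S)⁺=67.3068, hold=65.0630 ⇒ V=67.3068 exercise | (k=2,j=1): S=103.3400, (K−S)⁺=48.9800, hold=46.7363 ⇒ V=48.9800 exercise | (k=2,j=2): S=125.6176, (K−S)⁺=26.7024, hold=26.1476 ⇒ V=26.7024 exercise  boundary S*=125.6176
step 1: (k=1,j=0): S=93.7298, (K−S)⁺=58.5902, hold=56.3465 ⇒ V=58.5902 exercise | (k=1,j=1): S=113.9356, (K−S)⁺=38.3844, hold=36.1407 ⇒ V=38.3844 exercise  boundary S*=113.9356
step 0: (k=0,j=0): S=103.3400, (K−S)⁺=48.9800, hold=46.7363 ⇒ V=48.9800 exercise  boundary S*=103.3400

price = 48.9800
boundary = 103.3400 113.9356 125.6176 113.9356 125.6176 113.9356 125.6176 113.9356 125.6176
tree:
48.9800
58.5902 38.3844
67.3068 48.9800 26.7024
75.2127 58.5902 38.3844 16.9275
82.3834 67.3068 48.9800 26.7024 9.4553
88.8872 75.2127 58.5902 38.3844 16.2064 4.2340
94.7863 82.3834 67.3068 48.9800 26.7024 8.1295 1.1881
100.1367 88.8872 75.2127 58.5902 38.3844 15.1026 2.6922 0.0000
104.9896 94.7863 82.3834 67.3068 48.9800 26.7024 6.1002 0.0000 0.0000
109.3911 100.1367 88.8872 75.2127 58.5902 38.3844 13.8227 0.0000 0.0000 0.0000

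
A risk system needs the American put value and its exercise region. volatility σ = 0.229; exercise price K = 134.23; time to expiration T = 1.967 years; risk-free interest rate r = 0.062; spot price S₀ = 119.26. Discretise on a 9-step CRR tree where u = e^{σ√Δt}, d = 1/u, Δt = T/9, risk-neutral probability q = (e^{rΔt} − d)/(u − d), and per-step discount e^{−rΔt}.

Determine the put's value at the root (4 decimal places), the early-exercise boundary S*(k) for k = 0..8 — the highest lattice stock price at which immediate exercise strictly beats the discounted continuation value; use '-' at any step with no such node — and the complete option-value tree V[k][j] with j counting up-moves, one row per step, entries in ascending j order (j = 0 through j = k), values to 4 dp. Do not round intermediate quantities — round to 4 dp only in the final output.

price = 18.4866
boundary = - 107.1520 96.2733 107.1520 96.2733 107.1520 96.2733 107.1520 119.2600
tree:
18.4866
27.0780 11.5447
37.9567 17.9769 6.2890
47.7309 27.0780 10.5823 2.7450
56.5128 37.9567 17.2585 5.0916 0.7904
64.4031 47.7309 27.0780 9.2259 1.6544 0.0651
71.4923 56.5128 37.9567 16.1863 3.4556 0.1425 0.0000
77.8618 64.4031 47.7309 27.0780 7.2014 0.3119 0.0000 0.0000
83.5847 71.4923 56.5128 37.9567 14.9700 0.6826 0.0000 0.0000 0.0000
88.7265 77.8618 64.4031 47.7309 27.0780 1.4939 0.0000 0.0000 0.0000 0.0000

Δt=0.21856  u=1.11300  d=0.89847  q=0.53686  discount=0.98654
step 9 (expiry): payoffs max(K−S,0) = 88.7265 77.8618 64.4031 47.7309 27.0780 1.4939 0.0000 0.0000 0.0000 0.0000
step 8: (k=8,j=0): S=50.6453, (K−S)⁺=83.5847, hold=81.7780 ⇒ V=83.5847 exercise | (k=8,j=1): S=62.7377, (K−S)⁺=71.4923, hold=69.6857 ⇒ V=71.4923 exercise | (k=8,j=2): S=77.7172, (K−S)⁺=56.5128, hold=54.7062 ⇒ V=56.5128 exercise | (k=8,j=3): S=96.2733, (K−S)⁺=37.9567, hold=36.1501 ⇒ V=37.9567 exercise | (k=8,j=4): S=119.2600, (K−S)⁺=14.9700, hold=13.1634 ⇒ V=14.9700 exercise | (k=8,j=5): S=147.7351, (K−S)⁺=0.0000, hold=0.6826 ⇒ V=0.6826 continue | (k=8,j=6): S=183.0090, (K−S)⁺=0.0000, hold=0.0000 ⇒ V=0.0000 continue | (k=8,j=7): S=226.7051, (K−S)⁺=0.0000, hold=0.0000 ⇒ V=0.0000 continue | (k=8,j=8): S=280.8342, (K−S)⁺=0.0000, hold=0.0000 ⇒ V=0.0000 continue  boundary S*=119.2600
step 7: (k=7,j=0): S=56.3682, (K−S)⁺=77.8618, hold=76.0552 ⇒ V=77.8618 exercise | (k=7,j=1): S=69.8269, (K−S)⁺=64.4031, hold=62.5965 ⇒ V=64.4031 exercise | (k=7,j=2): S=86.4991, (K−S)⁺=47.7309, hold=45.9243 ⇒ V=47.7309 exercise | (k=7,j=3): S=107.1520, (K−S)⁺=27.0780, hold=25.2714 ⇒ V=27.0780 exercise | (k=7,j=4): S=132.7361, (K−S)⁺=1.4939, hold=7.2014 ⇒ V=7.2014 continue | (k=7,j=5): S=164.4289, (K−S)⁺=0.0000, hold=0.3119 ⇒ V=0.3119 continue | (k=7,j=6): S=203.6887, (K−S)⁺=0.0000, hold=0.0000 ⇒ V=0.0000 continue | (k=7,j=7): S=252.3223, (K−S)⁺=0.0000, hold=0.0000 ⇒ V=0.0000 continue  boundary S*=107.1520
step 6: (k=6,j=0): S=62.7377, (K−S)⁺=71.4923, hold=69.6857 ⇒ V=71.4923 exercise | (k=6,j=1): S=77.7172, (K−S)⁺=56.5128, hold=54.7062 ⇒ V=56.5128 exercise | (k=6,j=2): S=96.2733, (K−S)⁺=37.9567, hold=36.1501 ⇒ V=37.9567 exercise | (k=6,j=3): S=119.2600, (K−S)⁺=14.9700, hold=16.1863 ⇒ V=16.1863 continue | (k=6,j=4): S=147.7351, (K−S)⁺=0.0000, hold=3.4556 ⇒ V=3.4556 continue | (k=6,j=5): S=183.0090, (K−S)⁺=0.0000, hold=0.1425 ⇒ V=0.1425 continue | (k=6,j=6): S=226.7051, (K−S)⁺=0.0000, hold=0.0000 ⇒ V=0.0000 continue  boundary S*=96.2733
step 5: (k=5,j=0): S=69.8269, (K−S)⁺=64.4031, hold=62.5965 ⇒ V=64.4031 exercise | (k=5,j=1): S=86.4991, (K−S)⁺=47.7309, hold=45.9243 ⇒ V=47.7309 exercise | (k=5,j=2): S=107.1520, (K−S)⁺=27.0780, hold=25.9156 ⇒ V=27.0780 exercise | (k=5,j=3): S=132.7361, (K−S)⁺=1.4939, hold=9.2259 ⇒ V=9.2259 continue | (k=5,j=4): S=164.4289, (K−S)⁺=0.0000, hold=1.6544 ⇒ V=1.6544 continue | (k=5,j=5): S=203.6887, (K−S)⁺=0.0000, hold=0.0651 ⇒ V=0.0651 continue  boundary S*=107.1520
step 4: (k=4,j=0): S=77.7172, (K−S)⁺=56.5128, hold=54.7062 ⇒ V=56.5128 exercise | (k=4,j=1): S=96.2733, (K−S)⁺=37.9567, hold=36.1501 ⇒ V=37.9567 exercise | (k=4,j=2): S=119.2600, (K−S)⁺=14.9700, hold=17.2585 ⇒ V=17.2585 continue | (k=4,j=3): S=147.7351, (K−S)⁺=0.0000, hold=5.0916 ⇒ V=5.0916 continue | (k=4,j=4): S=183.0090, (K−S)⁺=0.0000, hold=0.7904 ⇒ V=0.7904 continue  boundary S*=96.2733
step 3: (k=3,j=0): S=86.4991, (K−S)⁺=47.7309, hold=45.9243 ⇒ V=47.7309 exercise | (k=3,j=1): S=107.1520, (K−S)⁺=27.0780, hold=26.4834 ⇒ V=27.0780 exercise | (k=3,j=2): S=132.7361, (K−S)⁺=1.4939, hold=10.5823 ⇒ V=10.5823 continue | (k=3,j=3): S=164.4289, (K−S)⁺=0.0000, hold=2.7450 ⇒ V=2.7450 continue  boundary S*=107.1520
step 2: (k=2,j=0): S=96.2733, (K−S)⁺=37.9567, hold=36.1501 ⇒ V=37.9567 exercise | (k=2,j=1): S=119.2600, (K−S)⁺=14.9700, hold=17.9769 ⇒ V=17.9769 continue | (k=2,j=2): S=147.7351, (K−S)⁺=0.0000, hold=6.2890 ⇒ V=6.2890 continue  boundary S*=96.2733
step 1: (k=1,j=0): S=107.1520, (K−S)⁺=27.0780, hold=26.8639 ⇒ V=27.0780 exercise | (k=1,j=1): S=132.7361, (K−S)⁺=1.4939, hold=11.5447 ⇒ V=11.5447 continue  boundary S*=107.1520
step 0: (k=0,j=0): S=119.2600, (K−S)⁺=14.9700, hold=18.4866 ⇒ V=18.4866 continue  boundary S*=-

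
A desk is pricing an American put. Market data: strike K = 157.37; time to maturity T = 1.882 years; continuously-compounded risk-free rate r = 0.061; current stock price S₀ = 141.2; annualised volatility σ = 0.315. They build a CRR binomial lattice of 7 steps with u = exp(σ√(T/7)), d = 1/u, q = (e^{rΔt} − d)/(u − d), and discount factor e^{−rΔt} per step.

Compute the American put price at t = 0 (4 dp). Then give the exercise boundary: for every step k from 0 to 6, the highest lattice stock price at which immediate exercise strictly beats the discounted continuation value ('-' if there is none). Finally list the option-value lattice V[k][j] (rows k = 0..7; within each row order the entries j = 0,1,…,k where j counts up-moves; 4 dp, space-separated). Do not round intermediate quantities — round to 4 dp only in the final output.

price = 26.7487
boundary = - - 101.8512 86.5032 101.8512 119.9225 101.8512
tree:
26.7487
39.2269 15.6109
55.5188 24.8248 7.2525
70.8668 38.0273 12.9279 2.0274
83.9021 55.5188 22.4322 4.2031 0.0000
94.9730 70.8668 37.4475 8.7134 0.0000 0.0000
104.3757 83.9021 55.5188 18.0636 0.0000 0.0000 0.0000
112.3614 94.9730 70.8668 37.4475 0.0000 0.0000 0.0000 0.0000

Δt=0.26886  u=1.17743  d=0.84931  q=0.50965  discount=0.98373
step 7 (expiry): payoffs max(K−S,0) = 112.3614 94.9730 70.8668 37.4475 0.0000 0.0000 0.0000 0.0000
step 6: (k=6,j=0): S=52.9943, (K−S)⁺=104.3757, hold=101.8158 ⇒ V=104.3757 exercise | (k=6,j=1): S=73.4679, (K−S)⁺=83.9021, hold=81.3422 ⇒ V=83.9021 exercise | (k=6,j=2): S=101.8512, (K−S)⁺=55.5188, hold=52.9589 ⇒ V=55.5188 exercise | (k=6,j=3): S=141.2000, (K−S)⁺=16.1700, hold=18.0636 ⇒ V=18.0636 continue | (k=6,j=4): S=195.7506, (K−S)⁺=0.0000, hold=0.0000 ⇒ V=0.0000 continue | (k=6,j=5): S=271.3760, (K−S)⁺=0.0000, hold=0.0000 ⇒ V=0.0000 continue | (k=6,j=6): S=376.2183, (K−S)⁺=0.0000, hold=0.0000 ⇒ V=0.0000 continue  boundary S*=101.8512
step 5: (k=5,j=0): S=62.3970, (K−S)⁺=94.9730, hold=92.4131 ⇒ V=94.9730 exercise | (k=5,j=1): S=86.5032, (K−S)⁺=70.8668, hold=68.3069 ⇒ V=70.8668 exercise | (k=5,j=2): S=119.9225, (K−S)⁺=37.4475, hold=35.8371 ⇒ V=37.4475 exercise | (k=5,j=3): S=166.2528, (K−S)⁺=0.0000, hold=8.7134 ⇒ V=8.7134 continue | (k=5,j=4): S=230.4821, (K−S)⁺=0.0000, hold=0.0000 ⇒ V=0.0000 continue | (k=5,j=5): S=319.5256, (K−S)⁺=0.0000, hold=0.0000 ⇒ V=0.0000 continue  boundary S*=119.9225
step 4: (k=4,j=0): S=73.4679, (K−S)⁺=83.9021, hold=81.3422 ⇒ V=83.9021 exercise | (k=4,j=1): S=101.8512, (K−S)⁺=55.5188, hold=52.9589 ⇒ V=55.5188 exercise | (k=4,j=2): S=141.2000, (K−S)⁺=16.1700, hold=22.4322 ⇒ V=22.4322 continue | (k=4,j=3): S=195.7506, (K−S)⁺=0.0000, hold=4.2031 ⇒ V=4.2031 continue | (k=4,j=4): S=271.3760, (K−S)⁺=0.0000, hold=0.0000 ⇒ V=0.0000 continue  boundary S*=101.8512
step 3: (k=3,j=0): S=86.5032, (K−S)⁺=70.8668, hold=68.3069 ⇒ V=70.8668 exercise | (k=3,j=1): S=119.9225, (K−S)⁺=37.4475, hold=38.0273 ⇒ V=38.0273 continue | (k=3,j=2): S=166.2528, (K−S)⁺=0.0000, hold=12.9279 ⇒ V=12.9279 continue | (k=3,j=3): S=230.4821, (K−S)⁺=0.0000, hold=2.0274 ⇒ V=2.0274 continue  boundary S*=86.5032
step 2: (k=2,j=0): S=101.8512, (K−S)⁺=55.5188, hold=53.2496 ⇒ V=55.5188 exercise | (k=2,j=1): S=141.2000, (K−S)⁺=16.1700, hold=24.8248 ⇒ V=24.8248 continue | (k=2,j=2): S=195.7506, (K−S)⁺=0.0000, hold=7.2525 ⇒ V=7.2525 continue  boundary S*=101.8512
step 1: (k=1,j=0): S=119.9225, (K−S)⁺=37.4475, hold=39.2269 ⇒ V=39.2269 continue | (k=1,j=1): S=166.2528, (K−S)⁺=0.0000, hold=15.6109 ⇒ V=15.6109 continue  boundary S*=-
step 0: (k=0,j=0): S=141.2000, (K−S)⁺=16.1700, hold=26.7487 ⇒ V=26.7487 continue  boundary S*=-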